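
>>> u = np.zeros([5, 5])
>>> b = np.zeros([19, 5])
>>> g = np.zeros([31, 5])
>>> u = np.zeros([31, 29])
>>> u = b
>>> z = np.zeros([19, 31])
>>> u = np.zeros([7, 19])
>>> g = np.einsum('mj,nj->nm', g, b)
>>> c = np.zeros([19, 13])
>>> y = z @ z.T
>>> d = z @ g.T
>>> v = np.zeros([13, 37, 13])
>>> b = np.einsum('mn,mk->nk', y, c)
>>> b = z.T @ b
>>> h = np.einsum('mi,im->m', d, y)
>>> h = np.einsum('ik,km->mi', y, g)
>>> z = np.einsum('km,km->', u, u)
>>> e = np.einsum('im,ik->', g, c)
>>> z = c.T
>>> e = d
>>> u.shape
(7, 19)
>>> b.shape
(31, 13)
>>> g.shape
(19, 31)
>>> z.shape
(13, 19)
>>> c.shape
(19, 13)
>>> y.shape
(19, 19)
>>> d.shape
(19, 19)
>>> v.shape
(13, 37, 13)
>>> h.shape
(31, 19)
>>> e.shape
(19, 19)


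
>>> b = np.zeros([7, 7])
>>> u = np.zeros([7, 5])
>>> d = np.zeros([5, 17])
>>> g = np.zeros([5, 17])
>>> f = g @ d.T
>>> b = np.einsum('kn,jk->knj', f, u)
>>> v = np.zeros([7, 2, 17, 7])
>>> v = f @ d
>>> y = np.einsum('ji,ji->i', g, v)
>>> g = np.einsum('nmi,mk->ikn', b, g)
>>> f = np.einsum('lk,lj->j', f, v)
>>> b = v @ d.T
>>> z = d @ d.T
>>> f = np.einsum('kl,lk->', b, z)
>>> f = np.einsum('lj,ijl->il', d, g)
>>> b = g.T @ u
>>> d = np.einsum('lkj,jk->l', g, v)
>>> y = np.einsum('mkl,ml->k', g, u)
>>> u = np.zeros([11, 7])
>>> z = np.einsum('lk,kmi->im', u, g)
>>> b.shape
(5, 17, 5)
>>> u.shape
(11, 7)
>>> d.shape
(7,)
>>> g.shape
(7, 17, 5)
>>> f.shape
(7, 5)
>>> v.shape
(5, 17)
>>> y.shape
(17,)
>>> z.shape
(5, 17)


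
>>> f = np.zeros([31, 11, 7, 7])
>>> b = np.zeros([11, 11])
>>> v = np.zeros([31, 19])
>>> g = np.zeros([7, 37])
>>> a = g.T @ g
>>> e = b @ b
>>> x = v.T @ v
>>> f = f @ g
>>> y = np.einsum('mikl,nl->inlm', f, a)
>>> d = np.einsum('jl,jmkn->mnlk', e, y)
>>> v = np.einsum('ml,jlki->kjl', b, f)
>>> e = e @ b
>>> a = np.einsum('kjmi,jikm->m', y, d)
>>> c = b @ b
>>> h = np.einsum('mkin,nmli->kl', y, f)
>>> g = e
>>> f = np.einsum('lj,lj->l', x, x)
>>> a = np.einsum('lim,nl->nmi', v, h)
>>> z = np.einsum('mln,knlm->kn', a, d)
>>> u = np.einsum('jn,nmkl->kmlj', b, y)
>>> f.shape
(19,)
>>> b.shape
(11, 11)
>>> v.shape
(7, 31, 11)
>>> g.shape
(11, 11)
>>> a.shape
(37, 11, 31)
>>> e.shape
(11, 11)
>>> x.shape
(19, 19)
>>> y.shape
(11, 37, 37, 31)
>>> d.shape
(37, 31, 11, 37)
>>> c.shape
(11, 11)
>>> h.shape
(37, 7)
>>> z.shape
(37, 31)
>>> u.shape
(37, 37, 31, 11)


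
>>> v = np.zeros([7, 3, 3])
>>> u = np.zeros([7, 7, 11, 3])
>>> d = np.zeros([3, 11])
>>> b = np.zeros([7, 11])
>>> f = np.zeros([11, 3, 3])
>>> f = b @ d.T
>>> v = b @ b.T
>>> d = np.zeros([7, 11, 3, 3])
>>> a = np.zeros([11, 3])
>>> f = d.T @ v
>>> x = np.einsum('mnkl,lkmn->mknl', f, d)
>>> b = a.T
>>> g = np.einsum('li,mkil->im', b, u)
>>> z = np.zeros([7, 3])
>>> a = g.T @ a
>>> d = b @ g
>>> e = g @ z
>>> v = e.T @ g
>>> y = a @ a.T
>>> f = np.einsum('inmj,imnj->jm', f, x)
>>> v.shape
(3, 7)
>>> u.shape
(7, 7, 11, 3)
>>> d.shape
(3, 7)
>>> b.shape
(3, 11)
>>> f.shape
(7, 11)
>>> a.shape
(7, 3)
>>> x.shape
(3, 11, 3, 7)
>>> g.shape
(11, 7)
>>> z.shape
(7, 3)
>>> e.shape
(11, 3)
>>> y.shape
(7, 7)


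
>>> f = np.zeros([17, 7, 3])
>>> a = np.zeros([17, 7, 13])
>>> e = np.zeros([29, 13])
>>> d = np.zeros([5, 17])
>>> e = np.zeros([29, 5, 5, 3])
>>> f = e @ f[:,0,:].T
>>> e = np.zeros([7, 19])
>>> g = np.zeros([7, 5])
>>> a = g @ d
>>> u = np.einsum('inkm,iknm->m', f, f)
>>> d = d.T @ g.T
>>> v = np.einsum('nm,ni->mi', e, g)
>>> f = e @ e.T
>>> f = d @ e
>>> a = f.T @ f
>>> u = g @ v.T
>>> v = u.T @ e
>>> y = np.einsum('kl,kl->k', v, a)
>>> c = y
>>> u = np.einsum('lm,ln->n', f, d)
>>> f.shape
(17, 19)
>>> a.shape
(19, 19)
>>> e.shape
(7, 19)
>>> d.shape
(17, 7)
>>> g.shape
(7, 5)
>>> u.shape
(7,)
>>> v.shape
(19, 19)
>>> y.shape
(19,)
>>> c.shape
(19,)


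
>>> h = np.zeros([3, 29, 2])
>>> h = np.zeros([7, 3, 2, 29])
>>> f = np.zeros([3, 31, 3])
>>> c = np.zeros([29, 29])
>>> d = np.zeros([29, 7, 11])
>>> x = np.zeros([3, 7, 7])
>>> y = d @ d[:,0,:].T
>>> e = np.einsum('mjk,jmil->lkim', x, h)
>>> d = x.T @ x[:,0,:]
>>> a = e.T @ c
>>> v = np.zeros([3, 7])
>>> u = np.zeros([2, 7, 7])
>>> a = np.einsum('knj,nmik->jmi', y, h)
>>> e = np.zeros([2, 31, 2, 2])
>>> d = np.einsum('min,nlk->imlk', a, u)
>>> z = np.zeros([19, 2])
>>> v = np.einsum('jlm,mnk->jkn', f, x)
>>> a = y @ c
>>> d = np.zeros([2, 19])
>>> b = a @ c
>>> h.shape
(7, 3, 2, 29)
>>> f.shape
(3, 31, 3)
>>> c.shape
(29, 29)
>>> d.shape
(2, 19)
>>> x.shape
(3, 7, 7)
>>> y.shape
(29, 7, 29)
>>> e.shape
(2, 31, 2, 2)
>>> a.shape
(29, 7, 29)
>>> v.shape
(3, 7, 7)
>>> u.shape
(2, 7, 7)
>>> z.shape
(19, 2)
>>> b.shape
(29, 7, 29)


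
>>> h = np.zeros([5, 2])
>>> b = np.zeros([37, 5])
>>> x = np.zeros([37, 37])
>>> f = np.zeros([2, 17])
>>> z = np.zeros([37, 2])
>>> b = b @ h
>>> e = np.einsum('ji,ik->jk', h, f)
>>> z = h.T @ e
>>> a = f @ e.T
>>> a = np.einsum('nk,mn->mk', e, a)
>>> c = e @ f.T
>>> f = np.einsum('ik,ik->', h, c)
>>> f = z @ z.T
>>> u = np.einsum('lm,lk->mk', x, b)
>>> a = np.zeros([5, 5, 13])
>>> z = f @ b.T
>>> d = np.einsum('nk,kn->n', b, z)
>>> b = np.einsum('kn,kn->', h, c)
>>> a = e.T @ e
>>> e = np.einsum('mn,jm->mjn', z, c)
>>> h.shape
(5, 2)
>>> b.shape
()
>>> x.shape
(37, 37)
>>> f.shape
(2, 2)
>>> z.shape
(2, 37)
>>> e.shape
(2, 5, 37)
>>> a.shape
(17, 17)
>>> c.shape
(5, 2)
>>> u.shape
(37, 2)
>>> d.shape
(37,)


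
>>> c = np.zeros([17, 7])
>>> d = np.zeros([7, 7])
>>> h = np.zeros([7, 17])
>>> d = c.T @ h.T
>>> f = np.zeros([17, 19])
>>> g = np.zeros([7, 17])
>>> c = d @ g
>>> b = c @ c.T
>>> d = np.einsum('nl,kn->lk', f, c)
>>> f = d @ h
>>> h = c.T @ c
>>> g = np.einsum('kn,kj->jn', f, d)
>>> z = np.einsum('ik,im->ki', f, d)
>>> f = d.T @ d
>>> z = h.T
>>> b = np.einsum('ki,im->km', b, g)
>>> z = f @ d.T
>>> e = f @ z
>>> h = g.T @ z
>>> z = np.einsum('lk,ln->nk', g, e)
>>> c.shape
(7, 17)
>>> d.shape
(19, 7)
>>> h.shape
(17, 19)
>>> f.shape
(7, 7)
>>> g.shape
(7, 17)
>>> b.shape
(7, 17)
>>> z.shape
(19, 17)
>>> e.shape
(7, 19)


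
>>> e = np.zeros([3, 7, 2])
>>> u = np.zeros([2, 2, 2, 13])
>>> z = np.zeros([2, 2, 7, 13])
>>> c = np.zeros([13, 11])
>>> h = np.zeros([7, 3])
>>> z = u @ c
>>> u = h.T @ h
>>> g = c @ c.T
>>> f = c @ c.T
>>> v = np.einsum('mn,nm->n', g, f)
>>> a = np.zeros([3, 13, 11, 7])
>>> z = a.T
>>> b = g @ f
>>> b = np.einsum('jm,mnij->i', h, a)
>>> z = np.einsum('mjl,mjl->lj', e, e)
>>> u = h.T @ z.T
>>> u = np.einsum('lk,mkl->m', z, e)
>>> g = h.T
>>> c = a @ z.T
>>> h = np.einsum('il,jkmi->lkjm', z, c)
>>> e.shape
(3, 7, 2)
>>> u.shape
(3,)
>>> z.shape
(2, 7)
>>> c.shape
(3, 13, 11, 2)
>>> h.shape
(7, 13, 3, 11)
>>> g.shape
(3, 7)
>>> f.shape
(13, 13)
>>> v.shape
(13,)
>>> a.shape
(3, 13, 11, 7)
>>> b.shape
(11,)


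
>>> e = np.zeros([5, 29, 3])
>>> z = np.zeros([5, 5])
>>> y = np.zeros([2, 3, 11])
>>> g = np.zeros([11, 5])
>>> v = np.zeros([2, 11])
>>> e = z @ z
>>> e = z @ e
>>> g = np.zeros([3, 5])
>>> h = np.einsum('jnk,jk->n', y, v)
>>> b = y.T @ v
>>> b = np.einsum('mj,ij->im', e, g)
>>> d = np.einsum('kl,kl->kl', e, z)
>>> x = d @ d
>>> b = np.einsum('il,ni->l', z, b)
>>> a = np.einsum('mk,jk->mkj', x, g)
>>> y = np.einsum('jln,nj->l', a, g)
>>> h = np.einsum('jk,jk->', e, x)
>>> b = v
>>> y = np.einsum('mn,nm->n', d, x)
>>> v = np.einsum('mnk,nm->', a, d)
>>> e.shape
(5, 5)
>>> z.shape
(5, 5)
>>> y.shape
(5,)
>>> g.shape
(3, 5)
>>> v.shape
()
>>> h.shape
()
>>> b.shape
(2, 11)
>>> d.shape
(5, 5)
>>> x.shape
(5, 5)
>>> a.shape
(5, 5, 3)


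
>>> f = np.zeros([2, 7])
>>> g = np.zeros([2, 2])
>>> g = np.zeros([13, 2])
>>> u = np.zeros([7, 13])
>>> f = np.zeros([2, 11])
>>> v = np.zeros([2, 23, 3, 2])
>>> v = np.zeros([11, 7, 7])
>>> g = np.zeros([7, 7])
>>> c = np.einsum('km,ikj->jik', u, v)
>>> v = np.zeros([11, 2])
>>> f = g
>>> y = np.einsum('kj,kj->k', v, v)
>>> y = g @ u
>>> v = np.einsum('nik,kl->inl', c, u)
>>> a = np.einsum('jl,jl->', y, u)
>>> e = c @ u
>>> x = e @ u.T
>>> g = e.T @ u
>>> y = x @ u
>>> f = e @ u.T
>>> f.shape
(7, 11, 7)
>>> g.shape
(13, 11, 13)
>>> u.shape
(7, 13)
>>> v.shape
(11, 7, 13)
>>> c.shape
(7, 11, 7)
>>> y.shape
(7, 11, 13)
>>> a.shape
()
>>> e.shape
(7, 11, 13)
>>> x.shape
(7, 11, 7)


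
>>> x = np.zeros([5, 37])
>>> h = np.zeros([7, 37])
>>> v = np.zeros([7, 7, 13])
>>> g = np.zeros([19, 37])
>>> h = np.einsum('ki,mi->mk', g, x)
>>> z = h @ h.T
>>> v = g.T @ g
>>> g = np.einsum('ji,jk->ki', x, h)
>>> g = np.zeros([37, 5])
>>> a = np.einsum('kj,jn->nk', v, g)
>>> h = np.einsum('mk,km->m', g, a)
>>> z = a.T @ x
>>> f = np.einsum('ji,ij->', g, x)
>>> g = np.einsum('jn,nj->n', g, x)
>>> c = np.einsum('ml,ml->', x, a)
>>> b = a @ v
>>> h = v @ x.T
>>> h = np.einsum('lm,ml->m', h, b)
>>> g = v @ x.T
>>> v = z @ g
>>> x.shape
(5, 37)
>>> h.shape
(5,)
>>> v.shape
(37, 5)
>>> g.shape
(37, 5)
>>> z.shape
(37, 37)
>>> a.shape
(5, 37)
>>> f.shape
()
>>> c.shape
()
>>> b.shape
(5, 37)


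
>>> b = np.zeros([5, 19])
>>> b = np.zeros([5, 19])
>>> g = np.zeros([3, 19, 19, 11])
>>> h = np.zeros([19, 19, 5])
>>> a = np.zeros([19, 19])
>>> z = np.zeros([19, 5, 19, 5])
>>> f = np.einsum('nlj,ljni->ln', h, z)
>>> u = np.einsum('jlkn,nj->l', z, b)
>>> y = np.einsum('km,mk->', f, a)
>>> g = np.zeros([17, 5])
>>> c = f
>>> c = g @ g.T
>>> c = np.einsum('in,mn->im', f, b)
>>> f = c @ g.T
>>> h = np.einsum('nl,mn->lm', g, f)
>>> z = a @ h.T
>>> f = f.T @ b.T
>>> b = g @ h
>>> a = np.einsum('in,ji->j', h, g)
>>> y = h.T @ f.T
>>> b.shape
(17, 19)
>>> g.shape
(17, 5)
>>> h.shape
(5, 19)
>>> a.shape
(17,)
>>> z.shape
(19, 5)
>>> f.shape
(17, 5)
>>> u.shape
(5,)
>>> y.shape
(19, 17)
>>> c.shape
(19, 5)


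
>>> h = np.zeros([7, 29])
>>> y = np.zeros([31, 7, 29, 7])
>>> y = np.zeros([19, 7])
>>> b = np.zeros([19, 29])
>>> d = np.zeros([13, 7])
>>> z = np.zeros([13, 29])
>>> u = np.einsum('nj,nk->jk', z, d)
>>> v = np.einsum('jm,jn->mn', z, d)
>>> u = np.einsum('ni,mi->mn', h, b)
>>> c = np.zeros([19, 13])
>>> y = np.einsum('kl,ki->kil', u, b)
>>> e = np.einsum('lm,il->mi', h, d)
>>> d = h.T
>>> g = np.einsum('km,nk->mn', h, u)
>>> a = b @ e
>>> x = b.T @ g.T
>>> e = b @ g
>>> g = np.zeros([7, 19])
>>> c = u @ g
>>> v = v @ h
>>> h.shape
(7, 29)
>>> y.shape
(19, 29, 7)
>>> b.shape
(19, 29)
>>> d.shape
(29, 7)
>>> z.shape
(13, 29)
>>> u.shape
(19, 7)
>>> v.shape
(29, 29)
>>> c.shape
(19, 19)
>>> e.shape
(19, 19)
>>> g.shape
(7, 19)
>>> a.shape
(19, 13)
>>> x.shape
(29, 29)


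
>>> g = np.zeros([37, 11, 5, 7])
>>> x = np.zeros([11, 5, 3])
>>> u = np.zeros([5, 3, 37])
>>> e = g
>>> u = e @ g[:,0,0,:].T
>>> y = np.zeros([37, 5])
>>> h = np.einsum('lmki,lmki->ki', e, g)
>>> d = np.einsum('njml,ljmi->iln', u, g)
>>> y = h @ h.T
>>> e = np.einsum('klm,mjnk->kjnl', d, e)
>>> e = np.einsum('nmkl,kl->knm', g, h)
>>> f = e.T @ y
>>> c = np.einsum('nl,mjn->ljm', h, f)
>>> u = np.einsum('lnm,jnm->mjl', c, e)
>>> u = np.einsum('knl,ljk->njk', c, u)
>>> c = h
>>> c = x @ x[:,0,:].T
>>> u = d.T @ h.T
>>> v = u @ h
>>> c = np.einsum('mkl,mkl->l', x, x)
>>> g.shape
(37, 11, 5, 7)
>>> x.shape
(11, 5, 3)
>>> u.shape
(37, 37, 5)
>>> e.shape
(5, 37, 11)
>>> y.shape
(5, 5)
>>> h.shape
(5, 7)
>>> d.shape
(7, 37, 37)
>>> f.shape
(11, 37, 5)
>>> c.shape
(3,)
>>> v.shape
(37, 37, 7)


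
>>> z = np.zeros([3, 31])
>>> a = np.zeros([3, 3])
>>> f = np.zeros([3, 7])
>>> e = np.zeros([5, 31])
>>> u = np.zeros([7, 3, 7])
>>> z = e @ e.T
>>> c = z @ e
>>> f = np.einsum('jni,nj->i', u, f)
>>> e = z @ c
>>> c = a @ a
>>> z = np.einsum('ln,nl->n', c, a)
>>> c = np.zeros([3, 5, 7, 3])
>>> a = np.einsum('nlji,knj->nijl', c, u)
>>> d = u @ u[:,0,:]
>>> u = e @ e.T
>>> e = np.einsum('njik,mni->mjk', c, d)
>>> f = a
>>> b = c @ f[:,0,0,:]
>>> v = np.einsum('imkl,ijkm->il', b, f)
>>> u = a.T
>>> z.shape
(3,)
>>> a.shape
(3, 3, 7, 5)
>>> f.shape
(3, 3, 7, 5)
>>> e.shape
(7, 5, 3)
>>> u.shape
(5, 7, 3, 3)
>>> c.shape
(3, 5, 7, 3)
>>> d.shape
(7, 3, 7)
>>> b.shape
(3, 5, 7, 5)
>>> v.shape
(3, 5)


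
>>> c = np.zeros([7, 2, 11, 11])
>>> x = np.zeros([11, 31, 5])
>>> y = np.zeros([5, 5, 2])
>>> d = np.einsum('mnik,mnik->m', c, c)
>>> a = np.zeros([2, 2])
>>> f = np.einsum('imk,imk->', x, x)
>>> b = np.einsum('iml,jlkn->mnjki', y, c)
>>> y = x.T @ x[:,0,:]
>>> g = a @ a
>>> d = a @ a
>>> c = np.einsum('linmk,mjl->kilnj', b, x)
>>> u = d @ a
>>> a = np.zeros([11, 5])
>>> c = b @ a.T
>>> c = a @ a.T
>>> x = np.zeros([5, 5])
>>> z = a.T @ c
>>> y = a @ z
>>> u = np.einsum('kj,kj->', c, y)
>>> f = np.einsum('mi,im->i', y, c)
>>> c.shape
(11, 11)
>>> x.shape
(5, 5)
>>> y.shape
(11, 11)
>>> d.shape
(2, 2)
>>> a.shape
(11, 5)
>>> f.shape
(11,)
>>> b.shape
(5, 11, 7, 11, 5)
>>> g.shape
(2, 2)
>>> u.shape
()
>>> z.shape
(5, 11)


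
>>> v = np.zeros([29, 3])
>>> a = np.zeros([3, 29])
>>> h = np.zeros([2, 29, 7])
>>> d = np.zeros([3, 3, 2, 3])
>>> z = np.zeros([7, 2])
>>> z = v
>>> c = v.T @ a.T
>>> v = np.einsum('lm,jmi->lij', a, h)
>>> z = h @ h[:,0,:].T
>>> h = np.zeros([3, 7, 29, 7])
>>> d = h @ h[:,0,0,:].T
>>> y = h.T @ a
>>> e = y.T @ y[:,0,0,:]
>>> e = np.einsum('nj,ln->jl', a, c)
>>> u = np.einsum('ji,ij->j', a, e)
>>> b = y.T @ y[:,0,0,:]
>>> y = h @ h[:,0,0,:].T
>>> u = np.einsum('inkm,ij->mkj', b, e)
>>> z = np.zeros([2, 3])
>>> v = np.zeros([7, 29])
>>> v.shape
(7, 29)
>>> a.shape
(3, 29)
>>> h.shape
(3, 7, 29, 7)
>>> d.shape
(3, 7, 29, 3)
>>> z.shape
(2, 3)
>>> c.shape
(3, 3)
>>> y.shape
(3, 7, 29, 3)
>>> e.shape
(29, 3)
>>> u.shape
(29, 29, 3)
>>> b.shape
(29, 7, 29, 29)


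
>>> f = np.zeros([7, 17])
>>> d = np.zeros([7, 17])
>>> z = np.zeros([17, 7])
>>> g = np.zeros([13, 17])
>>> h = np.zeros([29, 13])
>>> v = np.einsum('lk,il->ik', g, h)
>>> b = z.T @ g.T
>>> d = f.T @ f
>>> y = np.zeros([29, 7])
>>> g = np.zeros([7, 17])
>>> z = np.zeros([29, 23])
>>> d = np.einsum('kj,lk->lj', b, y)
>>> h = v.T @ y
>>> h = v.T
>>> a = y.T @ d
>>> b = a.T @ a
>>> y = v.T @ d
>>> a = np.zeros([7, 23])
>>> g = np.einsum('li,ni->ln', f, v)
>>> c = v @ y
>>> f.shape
(7, 17)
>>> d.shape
(29, 13)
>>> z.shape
(29, 23)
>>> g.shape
(7, 29)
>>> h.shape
(17, 29)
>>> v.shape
(29, 17)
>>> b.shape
(13, 13)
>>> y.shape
(17, 13)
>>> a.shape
(7, 23)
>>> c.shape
(29, 13)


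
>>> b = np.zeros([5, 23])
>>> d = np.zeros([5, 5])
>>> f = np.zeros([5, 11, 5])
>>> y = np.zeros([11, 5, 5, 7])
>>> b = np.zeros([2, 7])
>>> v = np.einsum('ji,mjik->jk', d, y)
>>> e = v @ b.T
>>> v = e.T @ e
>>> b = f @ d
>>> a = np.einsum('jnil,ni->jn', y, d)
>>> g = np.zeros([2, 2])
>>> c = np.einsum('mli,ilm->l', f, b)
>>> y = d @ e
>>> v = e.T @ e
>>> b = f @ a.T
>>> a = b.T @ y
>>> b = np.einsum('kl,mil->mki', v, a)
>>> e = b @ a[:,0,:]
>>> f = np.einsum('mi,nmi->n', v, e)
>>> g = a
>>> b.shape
(11, 2, 11)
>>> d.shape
(5, 5)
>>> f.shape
(11,)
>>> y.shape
(5, 2)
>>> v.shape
(2, 2)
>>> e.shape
(11, 2, 2)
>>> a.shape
(11, 11, 2)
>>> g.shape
(11, 11, 2)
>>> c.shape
(11,)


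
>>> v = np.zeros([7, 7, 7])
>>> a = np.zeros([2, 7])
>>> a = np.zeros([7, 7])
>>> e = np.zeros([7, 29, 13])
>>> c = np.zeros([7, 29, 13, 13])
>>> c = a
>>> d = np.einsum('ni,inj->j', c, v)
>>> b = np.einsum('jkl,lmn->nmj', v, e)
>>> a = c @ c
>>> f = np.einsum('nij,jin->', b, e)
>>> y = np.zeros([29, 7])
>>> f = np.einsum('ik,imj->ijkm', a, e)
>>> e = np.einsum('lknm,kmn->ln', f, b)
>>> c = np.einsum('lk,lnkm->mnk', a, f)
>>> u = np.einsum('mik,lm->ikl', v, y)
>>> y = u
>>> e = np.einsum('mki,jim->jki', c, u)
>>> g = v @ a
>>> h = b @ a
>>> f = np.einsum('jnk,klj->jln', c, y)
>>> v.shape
(7, 7, 7)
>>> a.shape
(7, 7)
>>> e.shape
(7, 13, 7)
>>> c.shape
(29, 13, 7)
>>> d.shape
(7,)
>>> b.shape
(13, 29, 7)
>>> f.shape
(29, 7, 13)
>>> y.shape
(7, 7, 29)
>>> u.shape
(7, 7, 29)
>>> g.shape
(7, 7, 7)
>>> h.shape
(13, 29, 7)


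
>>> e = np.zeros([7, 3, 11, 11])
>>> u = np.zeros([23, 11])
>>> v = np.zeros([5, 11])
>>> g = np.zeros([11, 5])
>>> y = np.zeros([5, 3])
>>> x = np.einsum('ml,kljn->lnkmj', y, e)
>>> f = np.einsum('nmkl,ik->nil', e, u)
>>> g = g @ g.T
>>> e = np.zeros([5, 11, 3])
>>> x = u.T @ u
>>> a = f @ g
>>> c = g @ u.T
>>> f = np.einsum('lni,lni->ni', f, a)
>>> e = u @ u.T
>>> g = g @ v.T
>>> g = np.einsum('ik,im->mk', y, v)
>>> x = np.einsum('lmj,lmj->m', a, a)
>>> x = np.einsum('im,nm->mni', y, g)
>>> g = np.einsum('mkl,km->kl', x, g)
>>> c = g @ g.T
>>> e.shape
(23, 23)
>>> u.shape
(23, 11)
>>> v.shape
(5, 11)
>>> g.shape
(11, 5)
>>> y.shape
(5, 3)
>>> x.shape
(3, 11, 5)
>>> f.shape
(23, 11)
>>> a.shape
(7, 23, 11)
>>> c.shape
(11, 11)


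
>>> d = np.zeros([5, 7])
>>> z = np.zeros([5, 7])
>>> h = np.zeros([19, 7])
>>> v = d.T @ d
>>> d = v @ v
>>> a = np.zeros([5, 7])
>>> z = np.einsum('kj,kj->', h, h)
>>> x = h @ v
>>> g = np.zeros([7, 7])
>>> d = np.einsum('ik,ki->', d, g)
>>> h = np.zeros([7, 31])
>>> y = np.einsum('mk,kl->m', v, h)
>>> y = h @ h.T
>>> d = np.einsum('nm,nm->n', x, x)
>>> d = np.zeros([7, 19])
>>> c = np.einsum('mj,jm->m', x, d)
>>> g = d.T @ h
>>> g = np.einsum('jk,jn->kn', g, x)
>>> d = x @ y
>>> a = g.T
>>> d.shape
(19, 7)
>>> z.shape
()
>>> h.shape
(7, 31)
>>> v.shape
(7, 7)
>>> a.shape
(7, 31)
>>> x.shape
(19, 7)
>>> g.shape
(31, 7)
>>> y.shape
(7, 7)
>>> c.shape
(19,)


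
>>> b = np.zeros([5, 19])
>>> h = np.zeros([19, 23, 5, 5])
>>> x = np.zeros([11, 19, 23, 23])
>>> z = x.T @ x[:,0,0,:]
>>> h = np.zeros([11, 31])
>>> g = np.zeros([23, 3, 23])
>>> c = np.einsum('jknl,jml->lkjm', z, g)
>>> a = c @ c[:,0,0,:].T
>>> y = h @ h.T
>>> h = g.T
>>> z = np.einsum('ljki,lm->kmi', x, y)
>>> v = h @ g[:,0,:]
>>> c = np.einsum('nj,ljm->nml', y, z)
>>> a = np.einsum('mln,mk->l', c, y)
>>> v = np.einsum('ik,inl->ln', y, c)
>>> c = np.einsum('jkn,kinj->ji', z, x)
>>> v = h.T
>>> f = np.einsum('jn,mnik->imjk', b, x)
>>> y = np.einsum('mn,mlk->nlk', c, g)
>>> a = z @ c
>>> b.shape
(5, 19)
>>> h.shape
(23, 3, 23)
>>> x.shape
(11, 19, 23, 23)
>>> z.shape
(23, 11, 23)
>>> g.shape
(23, 3, 23)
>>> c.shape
(23, 19)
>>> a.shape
(23, 11, 19)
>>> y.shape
(19, 3, 23)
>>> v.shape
(23, 3, 23)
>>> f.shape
(23, 11, 5, 23)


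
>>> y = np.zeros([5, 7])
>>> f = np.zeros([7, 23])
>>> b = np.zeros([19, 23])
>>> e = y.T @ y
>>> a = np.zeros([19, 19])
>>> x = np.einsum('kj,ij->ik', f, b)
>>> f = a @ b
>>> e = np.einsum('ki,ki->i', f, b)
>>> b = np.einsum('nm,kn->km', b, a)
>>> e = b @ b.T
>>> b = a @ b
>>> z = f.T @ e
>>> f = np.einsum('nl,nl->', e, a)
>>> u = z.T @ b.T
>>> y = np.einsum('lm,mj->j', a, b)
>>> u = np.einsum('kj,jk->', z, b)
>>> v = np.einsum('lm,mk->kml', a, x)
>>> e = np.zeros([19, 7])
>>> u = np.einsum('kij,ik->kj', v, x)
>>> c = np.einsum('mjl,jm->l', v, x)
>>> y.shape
(23,)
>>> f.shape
()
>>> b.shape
(19, 23)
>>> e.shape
(19, 7)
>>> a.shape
(19, 19)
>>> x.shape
(19, 7)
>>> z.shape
(23, 19)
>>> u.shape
(7, 19)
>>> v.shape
(7, 19, 19)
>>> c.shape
(19,)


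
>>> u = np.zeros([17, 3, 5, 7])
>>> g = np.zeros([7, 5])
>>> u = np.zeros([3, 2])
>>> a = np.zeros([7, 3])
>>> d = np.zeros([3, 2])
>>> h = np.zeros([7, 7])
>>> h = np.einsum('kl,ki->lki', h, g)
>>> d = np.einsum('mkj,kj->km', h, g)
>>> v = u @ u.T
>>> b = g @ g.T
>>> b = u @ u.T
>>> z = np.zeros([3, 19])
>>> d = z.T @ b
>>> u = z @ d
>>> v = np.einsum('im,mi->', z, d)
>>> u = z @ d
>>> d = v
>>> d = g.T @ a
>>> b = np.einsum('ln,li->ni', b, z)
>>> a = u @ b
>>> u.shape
(3, 3)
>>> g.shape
(7, 5)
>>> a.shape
(3, 19)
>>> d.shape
(5, 3)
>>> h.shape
(7, 7, 5)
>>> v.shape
()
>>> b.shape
(3, 19)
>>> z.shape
(3, 19)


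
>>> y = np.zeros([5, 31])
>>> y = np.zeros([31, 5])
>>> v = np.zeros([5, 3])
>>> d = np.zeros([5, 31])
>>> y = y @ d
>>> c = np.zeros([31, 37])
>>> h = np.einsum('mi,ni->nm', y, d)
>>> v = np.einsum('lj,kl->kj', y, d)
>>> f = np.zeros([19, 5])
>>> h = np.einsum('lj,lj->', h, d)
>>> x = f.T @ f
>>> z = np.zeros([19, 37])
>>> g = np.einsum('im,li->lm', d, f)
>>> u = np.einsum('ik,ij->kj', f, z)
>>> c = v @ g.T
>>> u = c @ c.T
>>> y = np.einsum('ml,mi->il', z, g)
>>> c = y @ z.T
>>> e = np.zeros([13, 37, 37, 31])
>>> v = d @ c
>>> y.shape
(31, 37)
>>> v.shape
(5, 19)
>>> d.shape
(5, 31)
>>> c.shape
(31, 19)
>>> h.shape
()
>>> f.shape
(19, 5)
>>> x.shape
(5, 5)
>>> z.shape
(19, 37)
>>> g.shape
(19, 31)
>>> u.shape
(5, 5)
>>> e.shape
(13, 37, 37, 31)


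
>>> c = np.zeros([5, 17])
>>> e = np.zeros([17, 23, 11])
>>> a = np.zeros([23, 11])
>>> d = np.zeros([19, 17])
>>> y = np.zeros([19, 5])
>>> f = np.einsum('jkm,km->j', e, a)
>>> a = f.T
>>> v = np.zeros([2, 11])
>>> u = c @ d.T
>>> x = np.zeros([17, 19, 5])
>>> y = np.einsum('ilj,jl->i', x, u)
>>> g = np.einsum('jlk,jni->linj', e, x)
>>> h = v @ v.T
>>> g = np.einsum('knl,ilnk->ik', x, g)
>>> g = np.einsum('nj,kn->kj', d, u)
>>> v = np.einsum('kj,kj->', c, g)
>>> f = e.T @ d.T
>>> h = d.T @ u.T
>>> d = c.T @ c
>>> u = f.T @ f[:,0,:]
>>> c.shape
(5, 17)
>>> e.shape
(17, 23, 11)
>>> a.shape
(17,)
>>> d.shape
(17, 17)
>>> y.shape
(17,)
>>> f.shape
(11, 23, 19)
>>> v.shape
()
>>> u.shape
(19, 23, 19)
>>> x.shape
(17, 19, 5)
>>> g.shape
(5, 17)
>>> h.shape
(17, 5)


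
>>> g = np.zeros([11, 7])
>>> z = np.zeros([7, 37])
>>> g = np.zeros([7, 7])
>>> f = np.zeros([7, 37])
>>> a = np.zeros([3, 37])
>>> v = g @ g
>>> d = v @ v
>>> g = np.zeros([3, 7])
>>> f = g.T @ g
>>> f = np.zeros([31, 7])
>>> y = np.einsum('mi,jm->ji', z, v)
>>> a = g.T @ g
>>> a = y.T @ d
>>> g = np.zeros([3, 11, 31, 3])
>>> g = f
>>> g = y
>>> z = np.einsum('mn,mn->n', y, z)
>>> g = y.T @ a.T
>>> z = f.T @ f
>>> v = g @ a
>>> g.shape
(37, 37)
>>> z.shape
(7, 7)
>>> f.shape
(31, 7)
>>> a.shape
(37, 7)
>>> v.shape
(37, 7)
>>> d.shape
(7, 7)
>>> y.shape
(7, 37)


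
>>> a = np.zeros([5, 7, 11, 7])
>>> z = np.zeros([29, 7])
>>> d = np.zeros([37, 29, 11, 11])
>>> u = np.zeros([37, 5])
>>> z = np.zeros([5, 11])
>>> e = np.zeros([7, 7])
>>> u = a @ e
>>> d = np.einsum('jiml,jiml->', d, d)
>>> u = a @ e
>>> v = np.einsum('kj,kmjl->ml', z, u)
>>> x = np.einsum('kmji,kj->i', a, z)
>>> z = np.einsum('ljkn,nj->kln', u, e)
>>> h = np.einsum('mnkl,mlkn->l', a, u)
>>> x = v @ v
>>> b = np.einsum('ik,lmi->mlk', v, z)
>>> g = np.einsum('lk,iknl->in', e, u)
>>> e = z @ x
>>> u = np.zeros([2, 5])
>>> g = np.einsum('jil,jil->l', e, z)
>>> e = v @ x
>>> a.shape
(5, 7, 11, 7)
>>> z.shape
(11, 5, 7)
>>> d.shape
()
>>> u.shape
(2, 5)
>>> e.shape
(7, 7)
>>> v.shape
(7, 7)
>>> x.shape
(7, 7)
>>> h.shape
(7,)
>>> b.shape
(5, 11, 7)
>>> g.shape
(7,)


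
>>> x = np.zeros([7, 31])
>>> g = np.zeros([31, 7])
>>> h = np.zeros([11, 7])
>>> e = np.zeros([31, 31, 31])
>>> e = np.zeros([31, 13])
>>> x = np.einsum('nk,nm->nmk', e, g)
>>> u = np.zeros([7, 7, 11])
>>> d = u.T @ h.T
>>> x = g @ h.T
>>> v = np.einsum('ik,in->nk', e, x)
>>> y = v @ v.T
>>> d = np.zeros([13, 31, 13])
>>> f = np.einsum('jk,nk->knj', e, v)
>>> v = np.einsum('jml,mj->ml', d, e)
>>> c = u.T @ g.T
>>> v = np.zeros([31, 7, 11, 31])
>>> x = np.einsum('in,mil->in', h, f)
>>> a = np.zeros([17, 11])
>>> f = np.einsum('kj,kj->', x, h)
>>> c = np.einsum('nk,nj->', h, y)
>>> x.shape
(11, 7)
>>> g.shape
(31, 7)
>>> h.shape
(11, 7)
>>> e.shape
(31, 13)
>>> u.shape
(7, 7, 11)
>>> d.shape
(13, 31, 13)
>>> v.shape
(31, 7, 11, 31)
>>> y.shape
(11, 11)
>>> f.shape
()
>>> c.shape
()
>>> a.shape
(17, 11)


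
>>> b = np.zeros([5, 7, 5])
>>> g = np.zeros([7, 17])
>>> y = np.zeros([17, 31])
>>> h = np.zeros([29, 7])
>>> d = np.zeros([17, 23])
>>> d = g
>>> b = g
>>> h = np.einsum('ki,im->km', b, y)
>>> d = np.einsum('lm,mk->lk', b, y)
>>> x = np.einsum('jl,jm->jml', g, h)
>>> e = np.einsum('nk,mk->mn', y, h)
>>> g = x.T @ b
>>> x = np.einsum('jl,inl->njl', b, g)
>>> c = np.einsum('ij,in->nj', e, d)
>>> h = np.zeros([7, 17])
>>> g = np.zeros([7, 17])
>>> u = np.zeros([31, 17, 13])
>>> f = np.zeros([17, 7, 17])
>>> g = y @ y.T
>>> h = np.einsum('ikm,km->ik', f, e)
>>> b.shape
(7, 17)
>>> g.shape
(17, 17)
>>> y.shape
(17, 31)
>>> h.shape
(17, 7)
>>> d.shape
(7, 31)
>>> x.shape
(31, 7, 17)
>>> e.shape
(7, 17)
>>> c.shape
(31, 17)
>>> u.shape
(31, 17, 13)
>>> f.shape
(17, 7, 17)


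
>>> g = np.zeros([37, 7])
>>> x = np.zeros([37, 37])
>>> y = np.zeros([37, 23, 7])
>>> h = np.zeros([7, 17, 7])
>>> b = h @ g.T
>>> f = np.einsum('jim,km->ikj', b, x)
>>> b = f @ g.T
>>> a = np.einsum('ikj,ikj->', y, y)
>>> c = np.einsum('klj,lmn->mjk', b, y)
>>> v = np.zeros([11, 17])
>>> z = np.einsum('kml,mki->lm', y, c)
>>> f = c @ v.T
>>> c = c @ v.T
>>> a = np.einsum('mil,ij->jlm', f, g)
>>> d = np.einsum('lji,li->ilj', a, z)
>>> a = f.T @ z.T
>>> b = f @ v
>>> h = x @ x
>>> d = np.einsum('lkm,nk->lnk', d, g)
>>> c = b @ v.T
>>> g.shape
(37, 7)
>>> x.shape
(37, 37)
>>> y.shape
(37, 23, 7)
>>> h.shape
(37, 37)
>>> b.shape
(23, 37, 17)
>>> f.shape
(23, 37, 11)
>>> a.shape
(11, 37, 7)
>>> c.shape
(23, 37, 11)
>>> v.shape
(11, 17)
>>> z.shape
(7, 23)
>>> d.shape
(23, 37, 7)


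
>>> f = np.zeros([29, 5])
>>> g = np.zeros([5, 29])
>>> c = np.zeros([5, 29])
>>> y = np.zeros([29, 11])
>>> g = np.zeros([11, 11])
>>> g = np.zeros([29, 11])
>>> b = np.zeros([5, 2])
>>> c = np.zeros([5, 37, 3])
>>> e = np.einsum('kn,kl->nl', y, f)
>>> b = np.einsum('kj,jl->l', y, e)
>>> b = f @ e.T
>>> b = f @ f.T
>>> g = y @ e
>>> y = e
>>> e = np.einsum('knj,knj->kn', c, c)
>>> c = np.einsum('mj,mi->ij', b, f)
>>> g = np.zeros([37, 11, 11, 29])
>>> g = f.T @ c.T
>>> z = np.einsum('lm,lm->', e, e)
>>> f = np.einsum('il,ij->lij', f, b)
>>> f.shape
(5, 29, 29)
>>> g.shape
(5, 5)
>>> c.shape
(5, 29)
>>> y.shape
(11, 5)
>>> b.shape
(29, 29)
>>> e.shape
(5, 37)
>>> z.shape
()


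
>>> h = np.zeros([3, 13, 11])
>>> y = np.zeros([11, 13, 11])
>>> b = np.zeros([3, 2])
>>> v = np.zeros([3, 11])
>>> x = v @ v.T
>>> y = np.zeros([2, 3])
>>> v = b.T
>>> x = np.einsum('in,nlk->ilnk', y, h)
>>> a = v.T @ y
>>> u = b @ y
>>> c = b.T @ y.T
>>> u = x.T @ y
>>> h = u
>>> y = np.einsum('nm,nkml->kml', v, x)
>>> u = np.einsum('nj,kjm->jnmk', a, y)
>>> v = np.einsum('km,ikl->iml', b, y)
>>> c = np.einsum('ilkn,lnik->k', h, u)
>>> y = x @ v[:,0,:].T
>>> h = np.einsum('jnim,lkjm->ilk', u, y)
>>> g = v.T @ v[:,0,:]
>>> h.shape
(11, 2, 13)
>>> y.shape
(2, 13, 3, 13)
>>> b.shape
(3, 2)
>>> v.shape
(13, 2, 11)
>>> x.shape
(2, 13, 3, 11)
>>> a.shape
(3, 3)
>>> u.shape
(3, 3, 11, 13)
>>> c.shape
(13,)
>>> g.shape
(11, 2, 11)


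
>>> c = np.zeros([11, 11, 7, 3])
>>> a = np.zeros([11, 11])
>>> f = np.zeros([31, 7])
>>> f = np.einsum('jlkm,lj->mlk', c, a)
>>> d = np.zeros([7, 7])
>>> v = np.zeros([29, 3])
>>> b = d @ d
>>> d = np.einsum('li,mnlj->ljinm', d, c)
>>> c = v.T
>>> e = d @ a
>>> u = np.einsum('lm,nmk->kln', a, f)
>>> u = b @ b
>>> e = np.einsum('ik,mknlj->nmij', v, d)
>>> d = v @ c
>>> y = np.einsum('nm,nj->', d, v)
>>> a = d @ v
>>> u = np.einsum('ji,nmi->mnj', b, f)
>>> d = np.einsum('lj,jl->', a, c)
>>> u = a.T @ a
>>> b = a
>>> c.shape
(3, 29)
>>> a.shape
(29, 3)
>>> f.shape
(3, 11, 7)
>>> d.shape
()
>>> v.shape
(29, 3)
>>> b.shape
(29, 3)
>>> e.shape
(7, 7, 29, 11)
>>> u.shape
(3, 3)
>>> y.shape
()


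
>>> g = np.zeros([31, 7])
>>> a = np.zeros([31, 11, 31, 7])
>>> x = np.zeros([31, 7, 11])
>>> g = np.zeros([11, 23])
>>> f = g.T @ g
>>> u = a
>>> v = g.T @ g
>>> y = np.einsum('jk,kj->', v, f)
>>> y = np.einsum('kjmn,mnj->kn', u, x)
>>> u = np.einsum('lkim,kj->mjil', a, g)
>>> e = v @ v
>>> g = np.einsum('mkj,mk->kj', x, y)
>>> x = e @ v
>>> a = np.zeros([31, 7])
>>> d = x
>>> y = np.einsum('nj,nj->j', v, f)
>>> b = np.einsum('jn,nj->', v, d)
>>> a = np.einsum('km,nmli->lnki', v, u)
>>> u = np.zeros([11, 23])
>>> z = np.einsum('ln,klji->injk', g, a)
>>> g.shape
(7, 11)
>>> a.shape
(31, 7, 23, 31)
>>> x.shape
(23, 23)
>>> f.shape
(23, 23)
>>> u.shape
(11, 23)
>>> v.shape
(23, 23)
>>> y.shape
(23,)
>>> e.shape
(23, 23)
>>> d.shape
(23, 23)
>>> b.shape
()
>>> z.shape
(31, 11, 23, 31)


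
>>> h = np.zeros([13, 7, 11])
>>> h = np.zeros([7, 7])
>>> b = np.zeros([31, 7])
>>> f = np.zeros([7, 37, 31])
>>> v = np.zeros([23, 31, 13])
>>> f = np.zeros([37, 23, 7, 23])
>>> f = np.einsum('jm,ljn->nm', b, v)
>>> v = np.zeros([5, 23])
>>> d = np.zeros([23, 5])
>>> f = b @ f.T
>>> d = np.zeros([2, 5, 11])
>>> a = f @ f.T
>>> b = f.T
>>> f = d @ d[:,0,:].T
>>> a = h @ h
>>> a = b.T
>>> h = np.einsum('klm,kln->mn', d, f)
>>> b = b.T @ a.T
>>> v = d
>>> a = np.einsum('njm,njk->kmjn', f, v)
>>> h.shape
(11, 2)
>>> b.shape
(31, 31)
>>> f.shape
(2, 5, 2)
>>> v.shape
(2, 5, 11)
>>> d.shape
(2, 5, 11)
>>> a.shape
(11, 2, 5, 2)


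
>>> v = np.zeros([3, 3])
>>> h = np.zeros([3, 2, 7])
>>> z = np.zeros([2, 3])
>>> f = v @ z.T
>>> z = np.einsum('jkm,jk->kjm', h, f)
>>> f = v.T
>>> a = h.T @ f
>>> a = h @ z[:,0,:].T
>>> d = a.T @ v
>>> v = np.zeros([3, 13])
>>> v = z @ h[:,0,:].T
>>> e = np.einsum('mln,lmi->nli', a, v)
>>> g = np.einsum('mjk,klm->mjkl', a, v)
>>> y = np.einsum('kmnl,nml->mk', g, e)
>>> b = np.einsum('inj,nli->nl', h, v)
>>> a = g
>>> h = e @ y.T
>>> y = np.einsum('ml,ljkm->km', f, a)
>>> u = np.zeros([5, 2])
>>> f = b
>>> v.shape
(2, 3, 3)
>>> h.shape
(2, 2, 2)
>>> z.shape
(2, 3, 7)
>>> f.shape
(2, 3)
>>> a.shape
(3, 2, 2, 3)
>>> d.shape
(2, 2, 3)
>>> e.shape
(2, 2, 3)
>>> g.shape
(3, 2, 2, 3)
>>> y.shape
(2, 3)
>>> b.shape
(2, 3)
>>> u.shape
(5, 2)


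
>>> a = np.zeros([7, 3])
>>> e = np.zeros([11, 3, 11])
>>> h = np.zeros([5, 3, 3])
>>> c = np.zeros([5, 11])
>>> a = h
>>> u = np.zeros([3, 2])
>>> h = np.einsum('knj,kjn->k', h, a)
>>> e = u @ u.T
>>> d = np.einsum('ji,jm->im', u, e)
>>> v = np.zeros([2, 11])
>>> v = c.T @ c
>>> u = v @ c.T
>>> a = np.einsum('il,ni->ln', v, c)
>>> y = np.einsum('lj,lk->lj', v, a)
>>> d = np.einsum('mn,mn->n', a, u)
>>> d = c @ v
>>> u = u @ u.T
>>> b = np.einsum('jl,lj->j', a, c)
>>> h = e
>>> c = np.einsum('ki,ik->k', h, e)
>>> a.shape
(11, 5)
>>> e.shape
(3, 3)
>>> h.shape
(3, 3)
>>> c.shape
(3,)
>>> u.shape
(11, 11)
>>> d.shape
(5, 11)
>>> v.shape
(11, 11)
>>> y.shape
(11, 11)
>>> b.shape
(11,)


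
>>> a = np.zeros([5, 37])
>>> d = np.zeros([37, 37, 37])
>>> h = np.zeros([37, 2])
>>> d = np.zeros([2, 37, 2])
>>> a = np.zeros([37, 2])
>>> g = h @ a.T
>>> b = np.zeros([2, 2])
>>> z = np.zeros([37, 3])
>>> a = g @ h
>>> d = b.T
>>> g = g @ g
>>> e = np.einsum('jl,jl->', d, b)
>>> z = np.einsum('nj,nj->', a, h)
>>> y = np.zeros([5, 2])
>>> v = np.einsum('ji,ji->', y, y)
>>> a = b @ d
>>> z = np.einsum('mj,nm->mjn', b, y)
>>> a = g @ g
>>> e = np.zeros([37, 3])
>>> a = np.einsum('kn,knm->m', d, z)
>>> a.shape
(5,)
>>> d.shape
(2, 2)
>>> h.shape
(37, 2)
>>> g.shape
(37, 37)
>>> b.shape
(2, 2)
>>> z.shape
(2, 2, 5)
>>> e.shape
(37, 3)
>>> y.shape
(5, 2)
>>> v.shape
()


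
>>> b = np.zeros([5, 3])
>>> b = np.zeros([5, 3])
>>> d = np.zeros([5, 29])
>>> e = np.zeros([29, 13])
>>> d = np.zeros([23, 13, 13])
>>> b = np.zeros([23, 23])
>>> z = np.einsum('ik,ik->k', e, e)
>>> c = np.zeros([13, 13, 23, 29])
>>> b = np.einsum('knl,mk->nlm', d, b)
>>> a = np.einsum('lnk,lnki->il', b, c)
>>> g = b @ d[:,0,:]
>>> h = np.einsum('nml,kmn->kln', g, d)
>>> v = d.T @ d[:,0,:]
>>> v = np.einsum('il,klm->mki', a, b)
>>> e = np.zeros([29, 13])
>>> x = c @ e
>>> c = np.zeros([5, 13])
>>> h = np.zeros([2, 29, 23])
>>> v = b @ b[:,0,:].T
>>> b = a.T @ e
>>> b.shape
(13, 13)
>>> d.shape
(23, 13, 13)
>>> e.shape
(29, 13)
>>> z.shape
(13,)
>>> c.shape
(5, 13)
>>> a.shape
(29, 13)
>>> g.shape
(13, 13, 13)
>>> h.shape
(2, 29, 23)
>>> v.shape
(13, 13, 13)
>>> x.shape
(13, 13, 23, 13)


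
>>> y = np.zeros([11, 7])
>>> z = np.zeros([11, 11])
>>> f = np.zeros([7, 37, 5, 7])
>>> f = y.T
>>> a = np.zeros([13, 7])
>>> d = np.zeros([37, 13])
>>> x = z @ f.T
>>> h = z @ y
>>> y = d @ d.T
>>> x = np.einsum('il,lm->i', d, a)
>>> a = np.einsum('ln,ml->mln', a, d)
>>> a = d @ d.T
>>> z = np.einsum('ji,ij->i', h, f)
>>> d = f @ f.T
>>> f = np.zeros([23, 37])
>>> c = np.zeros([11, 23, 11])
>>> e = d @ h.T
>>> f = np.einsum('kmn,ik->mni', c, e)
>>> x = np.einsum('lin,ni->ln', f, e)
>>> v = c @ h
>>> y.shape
(37, 37)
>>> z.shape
(7,)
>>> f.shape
(23, 11, 7)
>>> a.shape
(37, 37)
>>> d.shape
(7, 7)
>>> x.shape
(23, 7)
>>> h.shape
(11, 7)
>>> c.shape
(11, 23, 11)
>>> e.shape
(7, 11)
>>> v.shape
(11, 23, 7)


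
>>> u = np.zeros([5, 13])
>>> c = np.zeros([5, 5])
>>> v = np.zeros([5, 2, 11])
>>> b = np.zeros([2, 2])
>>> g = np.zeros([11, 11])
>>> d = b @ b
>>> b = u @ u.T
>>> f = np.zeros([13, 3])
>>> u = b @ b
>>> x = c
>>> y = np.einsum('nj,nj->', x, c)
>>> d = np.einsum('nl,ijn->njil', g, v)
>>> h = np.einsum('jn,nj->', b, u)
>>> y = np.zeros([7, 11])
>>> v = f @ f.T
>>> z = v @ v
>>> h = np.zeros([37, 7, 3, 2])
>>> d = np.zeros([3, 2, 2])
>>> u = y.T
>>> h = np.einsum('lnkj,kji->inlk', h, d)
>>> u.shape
(11, 7)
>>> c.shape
(5, 5)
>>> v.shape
(13, 13)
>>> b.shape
(5, 5)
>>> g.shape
(11, 11)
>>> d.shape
(3, 2, 2)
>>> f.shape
(13, 3)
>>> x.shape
(5, 5)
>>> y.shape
(7, 11)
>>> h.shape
(2, 7, 37, 3)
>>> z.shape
(13, 13)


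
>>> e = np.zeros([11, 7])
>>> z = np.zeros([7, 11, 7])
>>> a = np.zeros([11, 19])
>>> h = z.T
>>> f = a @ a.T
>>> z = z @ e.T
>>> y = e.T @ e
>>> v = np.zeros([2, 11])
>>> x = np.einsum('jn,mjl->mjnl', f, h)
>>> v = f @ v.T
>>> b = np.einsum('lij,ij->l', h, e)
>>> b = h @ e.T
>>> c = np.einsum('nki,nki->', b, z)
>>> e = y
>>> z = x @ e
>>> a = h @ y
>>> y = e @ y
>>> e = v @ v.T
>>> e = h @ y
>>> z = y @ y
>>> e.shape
(7, 11, 7)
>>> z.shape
(7, 7)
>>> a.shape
(7, 11, 7)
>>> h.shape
(7, 11, 7)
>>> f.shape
(11, 11)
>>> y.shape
(7, 7)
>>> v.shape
(11, 2)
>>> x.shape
(7, 11, 11, 7)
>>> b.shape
(7, 11, 11)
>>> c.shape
()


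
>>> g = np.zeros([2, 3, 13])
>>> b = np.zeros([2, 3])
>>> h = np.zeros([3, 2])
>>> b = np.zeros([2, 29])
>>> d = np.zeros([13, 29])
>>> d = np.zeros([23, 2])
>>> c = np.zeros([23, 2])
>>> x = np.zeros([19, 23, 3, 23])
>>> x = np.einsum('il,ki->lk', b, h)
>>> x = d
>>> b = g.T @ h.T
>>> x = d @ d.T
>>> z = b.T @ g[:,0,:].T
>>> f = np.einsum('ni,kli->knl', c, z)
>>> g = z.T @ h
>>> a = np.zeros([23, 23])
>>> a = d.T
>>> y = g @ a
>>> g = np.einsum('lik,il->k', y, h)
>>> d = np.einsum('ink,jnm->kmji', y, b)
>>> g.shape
(23,)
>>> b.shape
(13, 3, 3)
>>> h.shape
(3, 2)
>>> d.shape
(23, 3, 13, 2)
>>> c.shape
(23, 2)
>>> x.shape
(23, 23)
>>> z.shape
(3, 3, 2)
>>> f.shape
(3, 23, 3)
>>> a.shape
(2, 23)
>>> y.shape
(2, 3, 23)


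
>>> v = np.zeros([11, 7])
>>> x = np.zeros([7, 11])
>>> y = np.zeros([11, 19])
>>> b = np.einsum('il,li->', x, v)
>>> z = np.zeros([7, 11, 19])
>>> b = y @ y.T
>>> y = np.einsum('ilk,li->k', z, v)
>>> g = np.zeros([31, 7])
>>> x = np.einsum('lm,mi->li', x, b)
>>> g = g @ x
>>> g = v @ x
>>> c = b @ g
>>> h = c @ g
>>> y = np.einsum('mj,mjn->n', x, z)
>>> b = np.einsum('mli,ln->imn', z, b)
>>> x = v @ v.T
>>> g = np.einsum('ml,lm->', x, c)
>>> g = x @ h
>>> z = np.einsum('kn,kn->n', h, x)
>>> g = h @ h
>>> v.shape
(11, 7)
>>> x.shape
(11, 11)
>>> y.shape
(19,)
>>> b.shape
(19, 7, 11)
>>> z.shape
(11,)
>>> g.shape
(11, 11)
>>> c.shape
(11, 11)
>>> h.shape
(11, 11)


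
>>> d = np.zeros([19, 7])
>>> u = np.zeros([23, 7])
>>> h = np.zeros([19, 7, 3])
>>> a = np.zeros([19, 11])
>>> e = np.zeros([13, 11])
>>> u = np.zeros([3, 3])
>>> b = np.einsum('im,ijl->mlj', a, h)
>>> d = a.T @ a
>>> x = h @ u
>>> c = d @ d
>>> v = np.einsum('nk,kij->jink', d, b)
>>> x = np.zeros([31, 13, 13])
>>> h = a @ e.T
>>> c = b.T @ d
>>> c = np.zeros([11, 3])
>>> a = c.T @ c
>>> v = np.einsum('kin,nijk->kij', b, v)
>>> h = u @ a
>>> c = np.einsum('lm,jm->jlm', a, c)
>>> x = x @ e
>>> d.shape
(11, 11)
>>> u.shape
(3, 3)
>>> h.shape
(3, 3)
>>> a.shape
(3, 3)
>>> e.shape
(13, 11)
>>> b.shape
(11, 3, 7)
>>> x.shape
(31, 13, 11)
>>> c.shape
(11, 3, 3)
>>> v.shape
(11, 3, 11)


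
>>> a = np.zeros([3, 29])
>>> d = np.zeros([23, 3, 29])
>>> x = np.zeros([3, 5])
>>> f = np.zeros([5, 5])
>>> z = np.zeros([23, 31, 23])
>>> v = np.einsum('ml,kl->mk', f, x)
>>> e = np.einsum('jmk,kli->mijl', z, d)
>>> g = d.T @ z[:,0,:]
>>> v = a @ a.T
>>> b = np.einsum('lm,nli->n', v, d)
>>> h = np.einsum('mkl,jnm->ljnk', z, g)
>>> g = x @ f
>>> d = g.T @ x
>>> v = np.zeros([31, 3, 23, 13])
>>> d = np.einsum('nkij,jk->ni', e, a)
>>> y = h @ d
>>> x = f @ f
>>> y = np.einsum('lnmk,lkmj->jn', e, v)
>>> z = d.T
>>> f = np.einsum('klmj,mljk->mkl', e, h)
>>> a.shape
(3, 29)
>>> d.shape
(31, 23)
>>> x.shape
(5, 5)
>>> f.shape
(23, 31, 29)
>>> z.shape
(23, 31)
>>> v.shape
(31, 3, 23, 13)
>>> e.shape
(31, 29, 23, 3)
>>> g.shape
(3, 5)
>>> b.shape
(23,)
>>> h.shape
(23, 29, 3, 31)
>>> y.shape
(13, 29)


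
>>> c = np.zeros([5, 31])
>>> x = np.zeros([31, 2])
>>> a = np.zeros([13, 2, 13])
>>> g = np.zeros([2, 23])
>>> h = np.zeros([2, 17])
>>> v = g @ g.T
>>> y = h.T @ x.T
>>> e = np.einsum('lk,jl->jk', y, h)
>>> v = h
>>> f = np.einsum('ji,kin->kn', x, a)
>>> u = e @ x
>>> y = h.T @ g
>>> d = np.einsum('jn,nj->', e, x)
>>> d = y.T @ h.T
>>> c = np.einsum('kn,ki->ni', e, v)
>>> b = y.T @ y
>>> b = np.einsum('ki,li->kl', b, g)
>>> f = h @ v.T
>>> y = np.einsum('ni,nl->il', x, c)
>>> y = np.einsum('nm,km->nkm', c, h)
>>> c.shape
(31, 17)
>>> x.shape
(31, 2)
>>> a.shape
(13, 2, 13)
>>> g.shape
(2, 23)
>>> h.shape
(2, 17)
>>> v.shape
(2, 17)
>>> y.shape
(31, 2, 17)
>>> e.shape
(2, 31)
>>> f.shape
(2, 2)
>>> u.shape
(2, 2)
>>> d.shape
(23, 2)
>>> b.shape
(23, 2)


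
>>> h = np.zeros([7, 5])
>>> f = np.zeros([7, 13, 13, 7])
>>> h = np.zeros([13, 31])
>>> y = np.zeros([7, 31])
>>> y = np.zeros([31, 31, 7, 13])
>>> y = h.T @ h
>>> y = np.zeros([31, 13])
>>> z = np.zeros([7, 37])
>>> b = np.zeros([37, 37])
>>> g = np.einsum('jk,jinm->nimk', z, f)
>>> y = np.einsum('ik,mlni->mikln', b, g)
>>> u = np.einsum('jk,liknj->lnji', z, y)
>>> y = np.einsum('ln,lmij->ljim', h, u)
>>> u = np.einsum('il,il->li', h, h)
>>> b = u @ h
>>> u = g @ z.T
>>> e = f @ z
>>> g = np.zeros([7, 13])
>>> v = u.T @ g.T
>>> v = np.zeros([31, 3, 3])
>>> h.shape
(13, 31)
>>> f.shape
(7, 13, 13, 7)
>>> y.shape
(13, 37, 7, 13)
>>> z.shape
(7, 37)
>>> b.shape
(31, 31)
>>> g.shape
(7, 13)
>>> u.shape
(13, 13, 7, 7)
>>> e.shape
(7, 13, 13, 37)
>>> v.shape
(31, 3, 3)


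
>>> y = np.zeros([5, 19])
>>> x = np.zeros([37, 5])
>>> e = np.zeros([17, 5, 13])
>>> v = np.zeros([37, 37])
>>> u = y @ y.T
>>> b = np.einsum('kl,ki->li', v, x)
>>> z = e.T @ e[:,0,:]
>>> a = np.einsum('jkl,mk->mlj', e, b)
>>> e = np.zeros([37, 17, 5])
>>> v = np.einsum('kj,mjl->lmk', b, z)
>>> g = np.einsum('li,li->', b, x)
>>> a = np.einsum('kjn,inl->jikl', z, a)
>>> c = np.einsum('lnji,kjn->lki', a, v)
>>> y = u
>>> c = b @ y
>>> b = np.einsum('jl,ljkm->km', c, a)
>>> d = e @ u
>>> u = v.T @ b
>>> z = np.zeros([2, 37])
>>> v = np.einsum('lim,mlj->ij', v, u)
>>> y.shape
(5, 5)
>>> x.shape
(37, 5)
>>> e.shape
(37, 17, 5)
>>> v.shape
(13, 17)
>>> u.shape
(37, 13, 17)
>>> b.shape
(13, 17)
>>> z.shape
(2, 37)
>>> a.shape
(5, 37, 13, 17)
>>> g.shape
()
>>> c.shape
(37, 5)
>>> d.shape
(37, 17, 5)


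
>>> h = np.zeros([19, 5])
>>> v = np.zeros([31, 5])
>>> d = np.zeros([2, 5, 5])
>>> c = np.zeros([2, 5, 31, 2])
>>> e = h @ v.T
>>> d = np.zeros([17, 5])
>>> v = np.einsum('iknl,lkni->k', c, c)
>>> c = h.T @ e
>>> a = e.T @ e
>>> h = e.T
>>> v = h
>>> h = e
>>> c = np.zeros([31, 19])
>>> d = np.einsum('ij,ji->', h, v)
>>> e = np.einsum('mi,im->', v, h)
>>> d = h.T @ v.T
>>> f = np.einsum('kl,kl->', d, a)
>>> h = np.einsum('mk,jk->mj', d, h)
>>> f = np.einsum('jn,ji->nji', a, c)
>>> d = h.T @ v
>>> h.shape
(31, 19)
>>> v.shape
(31, 19)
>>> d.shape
(19, 19)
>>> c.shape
(31, 19)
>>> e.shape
()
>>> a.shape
(31, 31)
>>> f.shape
(31, 31, 19)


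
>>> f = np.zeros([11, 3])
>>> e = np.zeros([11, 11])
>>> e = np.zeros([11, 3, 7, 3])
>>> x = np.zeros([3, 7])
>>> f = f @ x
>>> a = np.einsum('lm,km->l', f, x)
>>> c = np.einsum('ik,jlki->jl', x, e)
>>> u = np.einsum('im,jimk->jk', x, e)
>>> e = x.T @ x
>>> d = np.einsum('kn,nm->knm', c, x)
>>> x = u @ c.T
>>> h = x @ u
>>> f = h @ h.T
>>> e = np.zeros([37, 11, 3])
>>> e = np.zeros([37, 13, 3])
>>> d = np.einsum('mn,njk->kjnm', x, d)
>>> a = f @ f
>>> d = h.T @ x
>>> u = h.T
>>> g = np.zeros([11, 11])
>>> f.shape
(11, 11)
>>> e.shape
(37, 13, 3)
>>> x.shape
(11, 11)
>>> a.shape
(11, 11)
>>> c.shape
(11, 3)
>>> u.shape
(3, 11)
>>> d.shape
(3, 11)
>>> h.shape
(11, 3)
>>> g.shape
(11, 11)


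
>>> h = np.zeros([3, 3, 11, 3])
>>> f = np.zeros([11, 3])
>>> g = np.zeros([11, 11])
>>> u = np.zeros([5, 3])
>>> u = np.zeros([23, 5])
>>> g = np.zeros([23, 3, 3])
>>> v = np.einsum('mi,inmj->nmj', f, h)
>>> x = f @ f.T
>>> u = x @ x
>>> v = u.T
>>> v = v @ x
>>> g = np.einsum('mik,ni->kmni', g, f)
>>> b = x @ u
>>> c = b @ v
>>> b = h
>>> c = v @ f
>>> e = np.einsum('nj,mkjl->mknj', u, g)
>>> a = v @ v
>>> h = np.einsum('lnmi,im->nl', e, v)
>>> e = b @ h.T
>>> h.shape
(23, 3)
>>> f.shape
(11, 3)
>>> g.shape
(3, 23, 11, 3)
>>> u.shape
(11, 11)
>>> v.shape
(11, 11)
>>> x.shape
(11, 11)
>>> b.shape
(3, 3, 11, 3)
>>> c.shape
(11, 3)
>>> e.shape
(3, 3, 11, 23)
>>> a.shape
(11, 11)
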